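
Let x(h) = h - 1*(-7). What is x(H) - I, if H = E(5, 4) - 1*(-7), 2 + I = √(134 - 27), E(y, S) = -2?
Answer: 14 - √107 ≈ 3.6559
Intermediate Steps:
I = -2 + √107 (I = -2 + √(134 - 27) = -2 + √107 ≈ 8.3441)
H = 5 (H = -2 - 1*(-7) = -2 + 7 = 5)
x(h) = 7 + h (x(h) = h + 7 = 7 + h)
x(H) - I = (7 + 5) - (-2 + √107) = 12 + (2 - √107) = 14 - √107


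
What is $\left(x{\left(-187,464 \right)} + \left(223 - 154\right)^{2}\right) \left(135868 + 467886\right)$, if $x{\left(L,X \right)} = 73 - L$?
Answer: $3031448834$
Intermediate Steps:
$\left(x{\left(-187,464 \right)} + \left(223 - 154\right)^{2}\right) \left(135868 + 467886\right) = \left(\left(73 - -187\right) + \left(223 - 154\right)^{2}\right) \left(135868 + 467886\right) = \left(\left(73 + 187\right) + 69^{2}\right) 603754 = \left(260 + 4761\right) 603754 = 5021 \cdot 603754 = 3031448834$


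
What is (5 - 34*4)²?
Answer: 17161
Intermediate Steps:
(5 - 34*4)² = (5 - 136)² = (-131)² = 17161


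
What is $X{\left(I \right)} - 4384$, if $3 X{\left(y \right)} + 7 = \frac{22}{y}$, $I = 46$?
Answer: $- \frac{100882}{23} \approx -4386.2$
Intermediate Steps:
$X{\left(y \right)} = - \frac{7}{3} + \frac{22}{3 y}$ ($X{\left(y \right)} = - \frac{7}{3} + \frac{22 \frac{1}{y}}{3} = - \frac{7}{3} + \frac{22}{3 y}$)
$X{\left(I \right)} - 4384 = \frac{22 - 322}{3 \cdot 46} - 4384 = \frac{1}{3} \cdot \frac{1}{46} \left(22 - 322\right) - 4384 = \frac{1}{3} \cdot \frac{1}{46} \left(-300\right) - 4384 = - \frac{50}{23} - 4384 = - \frac{100882}{23}$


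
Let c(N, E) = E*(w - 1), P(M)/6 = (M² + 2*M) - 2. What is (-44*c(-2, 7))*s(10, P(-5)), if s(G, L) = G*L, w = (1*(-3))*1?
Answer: 960960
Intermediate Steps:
w = -3 (w = -3*1 = -3)
P(M) = -12 + 6*M² + 12*M (P(M) = 6*((M² + 2*M) - 2) = 6*(-2 + M² + 2*M) = -12 + 6*M² + 12*M)
c(N, E) = -4*E (c(N, E) = E*(-3 - 1) = E*(-4) = -4*E)
(-44*c(-2, 7))*s(10, P(-5)) = (-(-176)*7)*(10*(-12 + 6*(-5)² + 12*(-5))) = (-44*(-28))*(10*(-12 + 6*25 - 60)) = 1232*(10*(-12 + 150 - 60)) = 1232*(10*78) = 1232*780 = 960960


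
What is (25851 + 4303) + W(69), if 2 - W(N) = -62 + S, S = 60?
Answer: 30158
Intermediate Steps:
W(N) = 4 (W(N) = 2 - (-62 + 60) = 2 - 1*(-2) = 2 + 2 = 4)
(25851 + 4303) + W(69) = (25851 + 4303) + 4 = 30154 + 4 = 30158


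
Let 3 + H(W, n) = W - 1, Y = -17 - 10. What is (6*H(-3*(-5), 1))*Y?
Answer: -1782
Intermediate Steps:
Y = -27
H(W, n) = -4 + W (H(W, n) = -3 + (W - 1) = -3 + (-1 + W) = -4 + W)
(6*H(-3*(-5), 1))*Y = (6*(-4 - 3*(-5)))*(-27) = (6*(-4 + 15))*(-27) = (6*11)*(-27) = 66*(-27) = -1782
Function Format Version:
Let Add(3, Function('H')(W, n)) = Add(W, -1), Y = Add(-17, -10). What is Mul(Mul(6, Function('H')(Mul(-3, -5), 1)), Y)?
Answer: -1782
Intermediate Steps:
Y = -27
Function('H')(W, n) = Add(-4, W) (Function('H')(W, n) = Add(-3, Add(W, -1)) = Add(-3, Add(-1, W)) = Add(-4, W))
Mul(Mul(6, Function('H')(Mul(-3, -5), 1)), Y) = Mul(Mul(6, Add(-4, Mul(-3, -5))), -27) = Mul(Mul(6, Add(-4, 15)), -27) = Mul(Mul(6, 11), -27) = Mul(66, -27) = -1782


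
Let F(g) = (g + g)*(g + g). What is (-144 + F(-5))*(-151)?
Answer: 6644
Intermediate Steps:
F(g) = 4*g² (F(g) = (2*g)*(2*g) = 4*g²)
(-144 + F(-5))*(-151) = (-144 + 4*(-5)²)*(-151) = (-144 + 4*25)*(-151) = (-144 + 100)*(-151) = -44*(-151) = 6644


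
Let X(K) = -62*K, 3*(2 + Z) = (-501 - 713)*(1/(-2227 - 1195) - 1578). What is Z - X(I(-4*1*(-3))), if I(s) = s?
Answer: 3281558305/5133 ≈ 6.3931e+5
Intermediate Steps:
Z = 3277739353/5133 (Z = -2 + ((-501 - 713)*(1/(-2227 - 1195) - 1578))/3 = -2 + (-1214*(1/(-3422) - 1578))/3 = -2 + (-1214*(-1/3422 - 1578))/3 = -2 + (-1214*(-5399917/3422))/3 = -2 + (⅓)*(3277749619/1711) = -2 + 3277749619/5133 = 3277739353/5133 ≈ 6.3856e+5)
Z - X(I(-4*1*(-3))) = 3277739353/5133 - (-62)*-4*1*(-3) = 3277739353/5133 - (-62)*(-4*(-3)) = 3277739353/5133 - (-62)*12 = 3277739353/5133 - 1*(-744) = 3277739353/5133 + 744 = 3281558305/5133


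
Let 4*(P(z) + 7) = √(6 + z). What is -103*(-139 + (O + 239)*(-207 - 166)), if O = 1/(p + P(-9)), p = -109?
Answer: 1979916905278/215299 - 153676*I*√3/215299 ≈ 9.1961e+6 - 1.2363*I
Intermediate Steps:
P(z) = -7 + √(6 + z)/4
O = 1/(-116 + I*√3/4) (O = 1/(-109 + (-7 + √(6 - 9)/4)) = 1/(-109 + (-7 + √(-3)/4)) = 1/(-109 + (-7 + (I*√3)/4)) = 1/(-109 + (-7 + I*√3/4)) = 1/(-116 + I*√3/4) ≈ -0.0086206 - 3.218e-5*I)
-103*(-139 + (O + 239)*(-207 - 166)) = -103*(-139 + ((-1856/215299 - 4*I*√3/215299) + 239)*(-207 - 166)) = -103*(-139 + (51454605/215299 - 4*I*√3/215299)*(-373)) = -103*(-139 + (-19192567665/215299 + 1492*I*√3/215299)) = -103*(-19222494226/215299 + 1492*I*√3/215299) = 1979916905278/215299 - 153676*I*√3/215299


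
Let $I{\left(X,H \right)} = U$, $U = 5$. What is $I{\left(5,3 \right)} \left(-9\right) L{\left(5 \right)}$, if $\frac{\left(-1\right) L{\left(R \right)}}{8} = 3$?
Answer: $1080$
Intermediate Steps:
$L{\left(R \right)} = -24$ ($L{\left(R \right)} = \left(-8\right) 3 = -24$)
$I{\left(X,H \right)} = 5$
$I{\left(5,3 \right)} \left(-9\right) L{\left(5 \right)} = 5 \left(-9\right) \left(-24\right) = \left(-45\right) \left(-24\right) = 1080$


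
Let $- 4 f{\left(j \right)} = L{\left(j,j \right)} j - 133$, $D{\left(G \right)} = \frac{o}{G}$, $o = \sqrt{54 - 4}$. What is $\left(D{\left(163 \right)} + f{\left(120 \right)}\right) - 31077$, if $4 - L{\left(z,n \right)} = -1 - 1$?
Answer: $- \frac{124895}{4} + \frac{5 \sqrt{2}}{163} \approx -31224.0$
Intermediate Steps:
$L{\left(z,n \right)} = 6$ ($L{\left(z,n \right)} = 4 - \left(-1 - 1\right) = 4 - -2 = 4 + 2 = 6$)
$o = 5 \sqrt{2}$ ($o = \sqrt{54 - 4} = \sqrt{50} = 5 \sqrt{2} \approx 7.0711$)
$D{\left(G \right)} = \frac{5 \sqrt{2}}{G}$
$f{\left(j \right)} = \frac{133}{4} - \frac{3 j}{2}$ ($f{\left(j \right)} = - \frac{6 j - 133}{4} = - \frac{-133 + 6 j}{4} = \frac{133}{4} - \frac{3 j}{2}$)
$\left(D{\left(163 \right)} + f{\left(120 \right)}\right) - 31077 = \left(\frac{5 \sqrt{2}}{163} + \left(\frac{133}{4} - 180\right)\right) - 31077 = \left(5 \sqrt{2} \cdot \frac{1}{163} + \left(\frac{133}{4} - 180\right)\right) - 31077 = \left(\frac{5 \sqrt{2}}{163} - \frac{587}{4}\right) - 31077 = \left(- \frac{587}{4} + \frac{5 \sqrt{2}}{163}\right) - 31077 = - \frac{124895}{4} + \frac{5 \sqrt{2}}{163}$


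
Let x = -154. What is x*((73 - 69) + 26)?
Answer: -4620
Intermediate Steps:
x*((73 - 69) + 26) = -154*((73 - 69) + 26) = -154*(4 + 26) = -154*30 = -4620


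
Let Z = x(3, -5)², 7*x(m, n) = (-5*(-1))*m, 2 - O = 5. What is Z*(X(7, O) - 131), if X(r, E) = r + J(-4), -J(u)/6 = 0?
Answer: -27900/49 ≈ -569.39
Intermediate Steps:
O = -3 (O = 2 - 1*5 = 2 - 5 = -3)
J(u) = 0 (J(u) = -6*0 = 0)
X(r, E) = r (X(r, E) = r + 0 = r)
x(m, n) = 5*m/7 (x(m, n) = ((-5*(-1))*m)/7 = (5*m)/7 = 5*m/7)
Z = 225/49 (Z = ((5/7)*3)² = (15/7)² = 225/49 ≈ 4.5918)
Z*(X(7, O) - 131) = 225*(7 - 131)/49 = (225/49)*(-124) = -27900/49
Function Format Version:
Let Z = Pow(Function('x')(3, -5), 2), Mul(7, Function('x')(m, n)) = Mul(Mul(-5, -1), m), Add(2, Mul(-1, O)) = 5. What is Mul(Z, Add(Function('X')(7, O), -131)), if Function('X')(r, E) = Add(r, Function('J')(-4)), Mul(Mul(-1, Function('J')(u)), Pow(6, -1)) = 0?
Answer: Rational(-27900, 49) ≈ -569.39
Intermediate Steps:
O = -3 (O = Add(2, Mul(-1, 5)) = Add(2, -5) = -3)
Function('J')(u) = 0 (Function('J')(u) = Mul(-6, 0) = 0)
Function('X')(r, E) = r (Function('X')(r, E) = Add(r, 0) = r)
Function('x')(m, n) = Mul(Rational(5, 7), m) (Function('x')(m, n) = Mul(Rational(1, 7), Mul(Mul(-5, -1), m)) = Mul(Rational(1, 7), Mul(5, m)) = Mul(Rational(5, 7), m))
Z = Rational(225, 49) (Z = Pow(Mul(Rational(5, 7), 3), 2) = Pow(Rational(15, 7), 2) = Rational(225, 49) ≈ 4.5918)
Mul(Z, Add(Function('X')(7, O), -131)) = Mul(Rational(225, 49), Add(7, -131)) = Mul(Rational(225, 49), -124) = Rational(-27900, 49)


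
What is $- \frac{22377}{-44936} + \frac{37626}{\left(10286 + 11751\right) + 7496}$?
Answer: $\frac{2351621877}{1327094888} \approx 1.772$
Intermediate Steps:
$- \frac{22377}{-44936} + \frac{37626}{\left(10286 + 11751\right) + 7496} = \left(-22377\right) \left(- \frac{1}{44936}\right) + \frac{37626}{22037 + 7496} = \frac{22377}{44936} + \frac{37626}{29533} = \frac{2351621877}{1327094888}$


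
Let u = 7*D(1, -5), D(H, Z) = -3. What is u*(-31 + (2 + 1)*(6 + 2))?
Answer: 147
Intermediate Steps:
u = -21 (u = 7*(-3) = -21)
u*(-31 + (2 + 1)*(6 + 2)) = -21*(-31 + (2 + 1)*(6 + 2)) = -21*(-31 + 3*8) = -21*(-31 + 24) = -21*(-7) = 147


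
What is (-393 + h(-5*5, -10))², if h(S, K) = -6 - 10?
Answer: 167281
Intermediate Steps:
h(S, K) = -16
(-393 + h(-5*5, -10))² = (-393 - 16)² = (-409)² = 167281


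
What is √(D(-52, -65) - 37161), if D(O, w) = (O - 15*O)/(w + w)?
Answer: I*√929165/5 ≈ 192.79*I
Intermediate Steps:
D(O, w) = -7*O/w (D(O, w) = (-14*O)/((2*w)) = (-14*O)*(1/(2*w)) = -7*O/w)
√(D(-52, -65) - 37161) = √(-7*(-52)/(-65) - 37161) = √(-7*(-52)*(-1/65) - 37161) = √(-28/5 - 37161) = √(-185833/5) = I*√929165/5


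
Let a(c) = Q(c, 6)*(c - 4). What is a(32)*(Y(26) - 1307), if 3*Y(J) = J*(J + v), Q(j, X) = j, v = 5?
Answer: -2791040/3 ≈ -9.3035e+5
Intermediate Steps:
Y(J) = J*(5 + J)/3 (Y(J) = (J*(J + 5))/3 = (J*(5 + J))/3 = J*(5 + J)/3)
a(c) = c*(-4 + c) (a(c) = c*(c - 4) = c*(-4 + c))
a(32)*(Y(26) - 1307) = (32*(-4 + 32))*((1/3)*26*(5 + 26) - 1307) = (32*28)*((1/3)*26*31 - 1307) = 896*(806/3 - 1307) = 896*(-3115/3) = -2791040/3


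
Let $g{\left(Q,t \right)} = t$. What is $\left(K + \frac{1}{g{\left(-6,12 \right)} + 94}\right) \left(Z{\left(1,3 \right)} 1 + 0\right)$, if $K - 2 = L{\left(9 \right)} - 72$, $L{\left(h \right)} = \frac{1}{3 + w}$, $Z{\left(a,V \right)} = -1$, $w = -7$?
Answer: $\frac{14891}{212} \approx 70.241$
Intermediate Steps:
$L{\left(h \right)} = - \frac{1}{4}$ ($L{\left(h \right)} = \frac{1}{3 - 7} = \frac{1}{-4} = - \frac{1}{4}$)
$K = - \frac{281}{4}$ ($K = 2 - \frac{289}{4} = - \frac{281}{4} \approx -70.25$)
$\left(K + \frac{1}{g{\left(-6,12 \right)} + 94}\right) \left(Z{\left(1,3 \right)} 1 + 0\right) = \left(- \frac{281}{4} + \frac{1}{12 + 94}\right) \left(\left(-1\right) 1 + 0\right) = \left(- \frac{281}{4} + \frac{1}{106}\right) \left(-1 + 0\right) = \left(- \frac{281}{4} + \frac{1}{106}\right) \left(-1\right) = \left(- \frac{14891}{212}\right) \left(-1\right) = \frac{14891}{212}$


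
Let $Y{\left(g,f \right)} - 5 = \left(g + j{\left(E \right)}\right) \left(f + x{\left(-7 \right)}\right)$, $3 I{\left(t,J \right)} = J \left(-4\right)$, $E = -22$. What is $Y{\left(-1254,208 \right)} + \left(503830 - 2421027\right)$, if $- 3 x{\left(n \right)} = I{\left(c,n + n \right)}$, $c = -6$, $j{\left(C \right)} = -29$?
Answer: $- \frac{19584656}{9} \approx -2.1761 \cdot 10^{6}$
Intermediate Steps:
$I{\left(t,J \right)} = - \frac{4 J}{3}$ ($I{\left(t,J \right)} = \frac{J \left(-4\right)}{3} = \frac{\left(-4\right) J}{3} = - \frac{4 J}{3}$)
$x{\left(n \right)} = \frac{8 n}{9}$ ($x{\left(n \right)} = - \frac{\left(- \frac{4}{3}\right) \left(n + n\right)}{3} = - \frac{\left(- \frac{4}{3}\right) 2 n}{3} = - \frac{\left(- \frac{8}{3}\right) n}{3} = \frac{8 n}{9}$)
$Y{\left(g,f \right)} = 5 + \left(-29 + g\right) \left(- \frac{56}{9} + f\right)$ ($Y{\left(g,f \right)} = 5 + \left(g - 29\right) \left(f + \frac{8}{9} \left(-7\right)\right) = 5 + \left(-29 + g\right) \left(f - \frac{56}{9}\right) = 5 + \left(-29 + g\right) \left(- \frac{56}{9} + f\right)$)
$Y{\left(-1254,208 \right)} + \left(503830 - 2421027\right) = \left(\frac{1669}{9} - 6032 - - \frac{23408}{3} + 208 \left(-1254\right)\right) + \left(503830 - 2421027\right) = \left(\frac{1669}{9} - 6032 + \frac{23408}{3} - 260832\right) + \left(503830 - 2421027\right) = - \frac{2329883}{9} - 1917197 = - \frac{19584656}{9}$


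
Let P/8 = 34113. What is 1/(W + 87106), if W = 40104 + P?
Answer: 1/400114 ≈ 2.4993e-6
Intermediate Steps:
P = 272904 (P = 8*34113 = 272904)
W = 313008 (W = 40104 + 272904 = 313008)
1/(W + 87106) = 1/(313008 + 87106) = 1/400114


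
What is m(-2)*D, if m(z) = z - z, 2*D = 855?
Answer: 0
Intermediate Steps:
D = 855/2 (D = (½)*855 = 855/2 ≈ 427.50)
m(z) = 0
m(-2)*D = 0*(855/2) = 0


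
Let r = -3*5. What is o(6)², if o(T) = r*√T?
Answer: 1350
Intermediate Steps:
r = -15
o(T) = -15*√T
o(6)² = (-15*√6)² = 1350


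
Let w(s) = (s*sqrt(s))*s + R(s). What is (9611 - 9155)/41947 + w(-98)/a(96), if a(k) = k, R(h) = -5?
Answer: -165959/4026912 + 16807*I*sqrt(2)/24 ≈ -0.041212 + 990.36*I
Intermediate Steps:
w(s) = -5 + s**(5/2) (w(s) = (s*sqrt(s))*s - 5 = s**(3/2)*s - 5 = s**(5/2) - 5 = -5 + s**(5/2))
(9611 - 9155)/41947 + w(-98)/a(96) = (9611 - 9155)/41947 + (-5 + (-98)**(5/2))/96 = 456*(1/41947) + (-5 + 67228*I*sqrt(2))*(1/96) = 456/41947 + (-5/96 + 16807*I*sqrt(2)/24) = -165959/4026912 + 16807*I*sqrt(2)/24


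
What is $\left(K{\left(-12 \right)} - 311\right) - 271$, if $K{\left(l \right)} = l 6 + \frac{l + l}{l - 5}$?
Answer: $- \frac{11094}{17} \approx -652.59$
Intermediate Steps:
$K{\left(l \right)} = 6 l + \frac{2 l}{-5 + l}$
$\left(K{\left(-12 \right)} - 311\right) - 271 = \left(2 \left(-12\right) \frac{1}{-5 - 12} \left(-14 + 3 \left(-12\right)\right) - 311\right) - 271 = \left(2 \left(-12\right) \frac{1}{-17} \left(-14 - 36\right) - 311\right) - 271 = \left(2 \left(-12\right) \left(- \frac{1}{17}\right) \left(-50\right) - 311\right) - 271 = \left(- \frac{1200}{17} - 311\right) - 271 = - \frac{6487}{17} - 271 = - \frac{11094}{17}$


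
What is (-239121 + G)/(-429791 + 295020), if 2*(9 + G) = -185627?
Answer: 94841/38506 ≈ 2.4630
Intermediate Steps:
G = -185645/2 (G = -9 + (1/2)*(-185627) = -9 - 185627/2 = -185645/2 ≈ -92823.)
(-239121 + G)/(-429791 + 295020) = (-239121 - 185645/2)/(-429791 + 295020) = -663887/2/(-134771) = -663887/2*(-1/134771) = 94841/38506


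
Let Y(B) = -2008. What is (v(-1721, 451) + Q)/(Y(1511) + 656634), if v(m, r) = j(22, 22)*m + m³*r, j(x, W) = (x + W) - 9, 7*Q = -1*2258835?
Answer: -16092268316157/4582382 ≈ -3.5118e+6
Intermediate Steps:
Q = -2258835/7 (Q = (-1*2258835)/7 = (⅐)*(-2258835) = -2258835/7 ≈ -3.2269e+5)
j(x, W) = -9 + W + x (j(x, W) = (W + x) - 9 = -9 + W + x)
v(m, r) = 35*m + r*m³ (v(m, r) = (-9 + 22 + 22)*m + m³*r = 35*m + r*m³)
(v(-1721, 451) + Q)/(Y(1511) + 656634) = (-1721*(35 + 451*(-1721)²) - 2258835/7)/(-2008 + 656634) = (-1721*(35 + 451*2961841) - 2258835/7)/654626 = (-1721*(35 + 1335790291) - 2258835/7)*(1/654626) = (-1721*1335790326 - 2258835/7)*(1/654626) = (-2298895151046 - 2258835/7)*(1/654626) = -16092268316157/7*1/654626 = -16092268316157/4582382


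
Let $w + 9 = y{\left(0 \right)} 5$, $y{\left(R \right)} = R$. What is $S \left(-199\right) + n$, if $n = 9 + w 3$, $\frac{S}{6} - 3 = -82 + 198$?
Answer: $-142104$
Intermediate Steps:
$S = 714$ ($S = 18 + 6 \left(-82 + 198\right) = 18 + 6 \cdot 116 = 18 + 696 = 714$)
$w = -9$ ($w = -9 + 0 \cdot 5 = -9 + 0 = -9$)
$n = -18$ ($n = 9 - 27 = -18$)
$S \left(-199\right) + n = 714 \left(-199\right) - 18 = -142086 - 18 = -142104$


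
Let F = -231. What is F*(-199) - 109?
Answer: 45860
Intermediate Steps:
F*(-199) - 109 = -231*(-199) - 109 = 45969 - 109 = 45860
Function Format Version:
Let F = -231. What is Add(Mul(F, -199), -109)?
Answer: 45860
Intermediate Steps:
Add(Mul(F, -199), -109) = Add(Mul(-231, -199), -109) = Add(45969, -109) = 45860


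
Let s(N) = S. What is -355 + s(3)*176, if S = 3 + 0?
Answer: 173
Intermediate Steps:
S = 3
s(N) = 3
-355 + s(3)*176 = -355 + 3*176 = -355 + 528 = 173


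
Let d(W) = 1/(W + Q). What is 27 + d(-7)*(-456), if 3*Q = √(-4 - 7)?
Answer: 10233/113 + 342*I*√11/113 ≈ 90.557 + 10.038*I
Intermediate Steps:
Q = I*√11/3 (Q = √(-4 - 7)/3 = √(-11)/3 = (I*√11)/3 = I*√11/3 ≈ 1.1055*I)
d(W) = 1/(W + I*√11/3)
27 + d(-7)*(-456) = 27 + (3/(3*(-7) + I*√11))*(-456) = 27 + (3/(-21 + I*√11))*(-456) = 27 - 1368/(-21 + I*√11)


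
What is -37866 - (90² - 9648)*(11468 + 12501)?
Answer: 37066146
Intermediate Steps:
-37866 - (90² - 9648)*(11468 + 12501) = -37866 - (8100 - 9648)*23969 = -37866 - (-1548)*23969 = -37866 - 1*(-37104012) = -37866 + 37104012 = 37066146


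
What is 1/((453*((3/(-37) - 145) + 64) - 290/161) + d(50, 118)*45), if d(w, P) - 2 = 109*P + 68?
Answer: 5957/3247806850 ≈ 1.8342e-6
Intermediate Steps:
d(w, P) = 70 + 109*P (d(w, P) = 2 + (109*P + 68) = 2 + (68 + 109*P) = 70 + 109*P)
1/((453*((3/(-37) - 145) + 64) - 290/161) + d(50, 118)*45) = 1/((453*((3/(-37) - 145) + 64) - 290/161) + (70 + 109*118)*45) = 1/((453*((3*(-1/37) - 145) + 64) - 290*1/161) + (70 + 12862)*45) = 1/((453*((-3/37 - 145) + 64) - 290/161) + 12932*45) = 1/((453*(-5368/37 + 64) - 290/161) + 581940) = 1/((453*(-3000/37) - 290/161) + 581940) = 1/((-1359000/37 - 290/161) + 581940) = 1/(-218809730/5957 + 581940) = 1/(3247806850/5957) = 5957/3247806850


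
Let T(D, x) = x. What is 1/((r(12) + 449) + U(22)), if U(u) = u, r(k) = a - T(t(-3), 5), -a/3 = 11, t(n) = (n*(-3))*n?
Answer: 1/433 ≈ 0.0023095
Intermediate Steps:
t(n) = -3*n**2 (t(n) = (-3*n)*n = -3*n**2)
a = -33 (a = -3*11 = -33)
r(k) = -38 (r(k) = -33 - 1*5 = -33 - 5 = -38)
1/((r(12) + 449) + U(22)) = 1/((-38 + 449) + 22) = 1/(411 + 22) = 1/433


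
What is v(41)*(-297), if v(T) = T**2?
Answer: -499257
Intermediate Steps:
v(41)*(-297) = 41**2*(-297) = 1681*(-297) = -499257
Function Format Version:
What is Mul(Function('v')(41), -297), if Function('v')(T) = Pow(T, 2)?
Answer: -499257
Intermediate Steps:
Mul(Function('v')(41), -297) = Mul(Pow(41, 2), -297) = Mul(1681, -297) = -499257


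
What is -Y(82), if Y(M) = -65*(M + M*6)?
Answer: 37310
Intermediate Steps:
Y(M) = -455*M (Y(M) = -65*(M + 6*M) = -455*M)
-Y(82) = -(-455)*82 = -1*(-37310) = 37310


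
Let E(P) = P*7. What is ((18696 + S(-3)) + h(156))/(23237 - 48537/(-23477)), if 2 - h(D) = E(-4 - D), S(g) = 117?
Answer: 468013995/545583586 ≈ 0.85782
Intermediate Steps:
E(P) = 7*P
h(D) = 30 + 7*D (h(D) = 2 - 7*(-4 - D) = 2 - (-28 - 7*D) = 2 + (28 + 7*D) = 30 + 7*D)
((18696 + S(-3)) + h(156))/(23237 - 48537/(-23477)) = ((18696 + 117) + (30 + 7*156))/(23237 - 48537/(-23477)) = (18813 + (30 + 1092))/(23237 - 48537*(-1/23477)) = (18813 + 1122)/(23237 + 48537/23477) = 19935/(545583586/23477) = 19935*(23477/545583586) = 468013995/545583586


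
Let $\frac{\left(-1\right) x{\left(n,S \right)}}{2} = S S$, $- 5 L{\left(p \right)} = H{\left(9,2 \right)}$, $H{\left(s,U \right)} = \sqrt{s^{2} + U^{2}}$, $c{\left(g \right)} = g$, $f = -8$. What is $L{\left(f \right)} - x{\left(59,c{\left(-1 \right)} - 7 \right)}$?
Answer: $128 - \frac{\sqrt{85}}{5} \approx 126.16$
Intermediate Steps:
$H{\left(s,U \right)} = \sqrt{U^{2} + s^{2}}$
$L{\left(p \right)} = - \frac{\sqrt{85}}{5}$ ($L{\left(p \right)} = - \frac{\sqrt{2^{2} + 9^{2}}}{5} = - \frac{\sqrt{4 + 81}}{5} = - \frac{\sqrt{85}}{5}$)
$x{\left(n,S \right)} = - 2 S^{2}$ ($x{\left(n,S \right)} = - 2 S S = - 2 S^{2}$)
$L{\left(f \right)} - x{\left(59,c{\left(-1 \right)} - 7 \right)} = - \frac{\sqrt{85}}{5} - - 2 \left(-1 - 7\right)^{2} = - \frac{\sqrt{85}}{5} - - 2 \left(-8\right)^{2} = - \frac{\sqrt{85}}{5} - \left(-2\right) 64 = - \frac{\sqrt{85}}{5} - -128 = - \frac{\sqrt{85}}{5} + 128 = 128 - \frac{\sqrt{85}}{5}$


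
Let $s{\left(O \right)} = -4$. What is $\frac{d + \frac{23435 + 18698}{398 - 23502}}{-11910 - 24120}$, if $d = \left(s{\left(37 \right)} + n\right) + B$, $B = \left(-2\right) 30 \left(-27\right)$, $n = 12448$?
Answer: $- \frac{324892523}{832437120} \approx -0.39029$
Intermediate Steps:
$B = 1620$ ($B = \left(-60\right) \left(-27\right) = 1620$)
$d = 14064$ ($d = \left(-4 + 12448\right) + 1620 = 12444 + 1620 = 14064$)
$\frac{d + \frac{23435 + 18698}{398 - 23502}}{-11910 - 24120} = \frac{14064 + \frac{23435 + 18698}{398 - 23502}}{-11910 - 24120} = \frac{14064 + \frac{42133}{-23104}}{-36030} = \left(14064 + 42133 \left(- \frac{1}{23104}\right)\right) \left(- \frac{1}{36030}\right) = \left(14064 - \frac{42133}{23104}\right) \left(- \frac{1}{36030}\right) = \frac{324892523}{23104} \left(- \frac{1}{36030}\right) = - \frac{324892523}{832437120}$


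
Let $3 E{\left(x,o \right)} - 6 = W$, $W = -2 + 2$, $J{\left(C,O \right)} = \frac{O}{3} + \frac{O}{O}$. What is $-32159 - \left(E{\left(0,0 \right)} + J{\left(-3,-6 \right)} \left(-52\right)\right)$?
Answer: $-32213$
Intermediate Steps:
$J{\left(C,O \right)} = 1 + \frac{O}{3}$ ($J{\left(C,O \right)} = O \frac{1}{3} + 1 = \frac{O}{3} + 1 = 1 + \frac{O}{3}$)
$W = 0$
$E{\left(x,o \right)} = 2$ ($E{\left(x,o \right)} = 2 + \frac{1}{3} \cdot 0 = 2 + 0 = 2$)
$-32159 - \left(E{\left(0,0 \right)} + J{\left(-3,-6 \right)} \left(-52\right)\right) = -32159 - \left(2 + \left(1 + \frac{1}{3} \left(-6\right)\right) \left(-52\right)\right) = -32159 - \left(2 + \left(1 - 2\right) \left(-52\right)\right) = -32159 - \left(2 - -52\right) = -32159 - \left(2 + 52\right) = -32159 - 54 = -32213$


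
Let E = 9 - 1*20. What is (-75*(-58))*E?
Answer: -47850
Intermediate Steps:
E = -11 (E = 9 - 20 = -11)
(-75*(-58))*E = -75*(-58)*(-11) = 4350*(-11) = -47850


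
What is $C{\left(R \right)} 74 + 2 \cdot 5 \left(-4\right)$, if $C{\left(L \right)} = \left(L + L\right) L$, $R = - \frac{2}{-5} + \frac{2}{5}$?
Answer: $\frac{1368}{25} \approx 54.72$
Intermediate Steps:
$R = \frac{4}{5}$ ($R = \left(-2\right) \left(- \frac{1}{5}\right) + 2 \cdot \frac{1}{5} = \frac{2}{5} + \frac{2}{5} = \frac{4}{5} \approx 0.8$)
$C{\left(L \right)} = 2 L^{2}$ ($C{\left(L \right)} = 2 L L = 2 L^{2}$)
$C{\left(R \right)} 74 + 2 \cdot 5 \left(-4\right) = 2 \left(\frac{4}{5}\right)^{2} \cdot 74 + 2 \cdot 5 \left(-4\right) = 2 \cdot \frac{16}{25} \cdot 74 + 10 \left(-4\right) = \frac{32}{25} \cdot 74 - 40 = \frac{2368}{25} - 40 = \frac{1368}{25}$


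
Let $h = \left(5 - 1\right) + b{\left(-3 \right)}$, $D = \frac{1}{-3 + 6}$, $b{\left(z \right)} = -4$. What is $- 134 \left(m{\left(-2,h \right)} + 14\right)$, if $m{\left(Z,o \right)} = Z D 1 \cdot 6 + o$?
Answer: $-1340$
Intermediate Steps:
$D = \frac{1}{3} \approx 0.33333$
$h = 0$ ($h = \left(5 - 1\right) - 4 = 4 - 4 = 0$)
$m{\left(Z,o \right)} = o + 2 Z$ ($m{\left(Z,o \right)} = Z \frac{1}{3} \cdot 1 \cdot 6 + o = Z \frac{1}{3} \cdot 6 + o = Z 2 + o = 2 Z + o = o + 2 Z$)
$- 134 \left(m{\left(-2,h \right)} + 14\right) = - 134 \left(\left(0 + 2 \left(-2\right)\right) + 14\right) = - 134 \left(\left(0 - 4\right) + 14\right) = - 134 \left(-4 + 14\right) = \left(-134\right) 10 = -1340$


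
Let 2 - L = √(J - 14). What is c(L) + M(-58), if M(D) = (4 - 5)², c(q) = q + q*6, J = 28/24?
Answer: 15 - 7*I*√462/6 ≈ 15.0 - 25.077*I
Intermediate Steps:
J = 7/6 (J = 28*(1/24) = 7/6 ≈ 1.1667)
L = 2 - I*√462/6 (L = 2 - √(7/6 - 14) = 2 - √(-77/6) = 2 - I*√462/6 ≈ 2.0 - 3.5824*I)
c(q) = 7*q (c(q) = q + 6*q = 7*q)
M(D) = 1 (M(D) = (-1)² = 1)
c(L) + M(-58) = 7*(2 - I*√462/6) + 1 = (14 - 7*I*√462/6) + 1 = 15 - 7*I*√462/6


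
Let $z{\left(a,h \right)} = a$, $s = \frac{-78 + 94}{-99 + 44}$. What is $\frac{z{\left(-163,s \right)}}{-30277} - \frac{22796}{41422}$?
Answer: $- \frac{2458427}{4511273} \approx -0.54495$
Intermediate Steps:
$s = - \frac{16}{55}$ ($s = \frac{16}{-55} = 16 \left(- \frac{1}{55}\right) = - \frac{16}{55} \approx -0.29091$)
$\frac{z{\left(-163,s \right)}}{-30277} - \frac{22796}{41422} = - \frac{163}{-30277} - \frac{22796}{41422} = \left(-163\right) \left(- \frac{1}{30277}\right) - \frac{82}{149} = \frac{163}{30277} - \frac{82}{149} = - \frac{2458427}{4511273}$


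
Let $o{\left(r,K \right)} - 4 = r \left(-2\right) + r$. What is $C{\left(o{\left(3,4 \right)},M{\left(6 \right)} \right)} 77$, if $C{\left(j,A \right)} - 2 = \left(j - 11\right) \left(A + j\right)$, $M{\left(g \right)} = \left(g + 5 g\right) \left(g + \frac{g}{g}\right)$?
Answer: $-194656$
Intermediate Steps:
$o{\left(r,K \right)} = 4 - r$ ($o{\left(r,K \right)} = 4 + \left(r \left(-2\right) + r\right) = 4 + \left(- 2 r + r\right) = 4 - r$)
$M{\left(g \right)} = 6 g \left(1 + g\right)$ ($M{\left(g \right)} = 6 g \left(g + 1\right) = 6 g \left(1 + g\right)$)
$C{\left(j,A \right)} = 2 + \left(-11 + j\right) \left(A + j\right)$ ($C{\left(j,A \right)} = 2 + \left(j - 11\right) \left(A + j\right) = 2 + \left(-11 + j\right) \left(A + j\right)$)
$C{\left(o{\left(3,4 \right)},M{\left(6 \right)} \right)} 77 = \left(2 + \left(4 - 3\right)^{2} - 11 \cdot 6 \cdot 6 \left(1 + 6\right) - 11 \left(4 - 3\right) + 6 \cdot 6 \left(1 + 6\right) \left(4 - 3\right)\right) 77 = \left(2 + \left(4 - 3\right)^{2} - 11 \cdot 6 \cdot 6 \cdot 7 - 11 \left(4 - 3\right) + 6 \cdot 6 \cdot 7 \left(4 - 3\right)\right) 77 = \left(2 + 1^{2} - 2772 - 11 + 252 \cdot 1\right) 77 = \left(2 + 1 - 2772 - 11 + 252\right) 77 = \left(-2528\right) 77 = -194656$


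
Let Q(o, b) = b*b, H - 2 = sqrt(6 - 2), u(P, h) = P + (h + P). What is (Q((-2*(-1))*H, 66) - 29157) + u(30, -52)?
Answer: -24793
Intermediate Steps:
u(P, h) = h + 2*P (u(P, h) = P + (P + h) = h + 2*P)
H = 4 (H = 2 + sqrt(6 - 2) = 2 + sqrt(4) = 2 + 2 = 4)
Q(o, b) = b**2
(Q((-2*(-1))*H, 66) - 29157) + u(30, -52) = (66**2 - 29157) + (-52 + 2*30) = (4356 - 29157) + (-52 + 60) = -24801 + 8 = -24793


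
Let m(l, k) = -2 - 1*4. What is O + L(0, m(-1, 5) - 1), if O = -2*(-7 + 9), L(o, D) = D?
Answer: -11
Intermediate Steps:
m(l, k) = -6 (m(l, k) = -2 - 4 = -6)
O = -4 (O = -2*2 = -4)
O + L(0, m(-1, 5) - 1) = -4 + (-6 - 1) = -4 - 7 = -11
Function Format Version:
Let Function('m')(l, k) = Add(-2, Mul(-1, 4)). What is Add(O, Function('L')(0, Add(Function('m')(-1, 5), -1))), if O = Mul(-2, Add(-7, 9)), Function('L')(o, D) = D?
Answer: -11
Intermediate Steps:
Function('m')(l, k) = -6 (Function('m')(l, k) = Add(-2, -4) = -6)
O = -4 (O = Mul(-2, 2) = -4)
Add(O, Function('L')(0, Add(Function('m')(-1, 5), -1))) = Add(-4, Add(-6, -1)) = Add(-4, -7) = -11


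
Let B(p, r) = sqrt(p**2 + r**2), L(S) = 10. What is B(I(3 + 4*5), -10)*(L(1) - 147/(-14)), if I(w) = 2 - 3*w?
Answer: 41*sqrt(4589)/2 ≈ 1388.7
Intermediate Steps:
B(I(3 + 4*5), -10)*(L(1) - 147/(-14)) = sqrt((2 - 3*(3 + 4*5))**2 + (-10)**2)*(10 - 147/(-14)) = sqrt((2 - 3*(3 + 20))**2 + 100)*(10 - 147*(-1/14)) = sqrt((2 - 3*23)**2 + 100)*(10 + 21/2) = sqrt((2 - 69)**2 + 100)*(41/2) = sqrt((-67)**2 + 100)*(41/2) = sqrt(4489 + 100)*(41/2) = sqrt(4589)*(41/2) = 41*sqrt(4589)/2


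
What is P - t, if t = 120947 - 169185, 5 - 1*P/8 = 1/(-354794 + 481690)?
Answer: 765785635/15862 ≈ 48278.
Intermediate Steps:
P = 634479/15862 (P = 40 - 8/(-354794 + 481690) = 40 - 8/126896 = 40 - 8*1/126896 = 40 - 1/15862 = 634479/15862 ≈ 40.000)
t = -48238
P - t = 634479/15862 - 1*(-48238) = 634479/15862 + 48238 = 765785635/15862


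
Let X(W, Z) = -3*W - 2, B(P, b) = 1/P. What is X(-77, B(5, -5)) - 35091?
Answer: -34862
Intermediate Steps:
X(W, Z) = -2 - 3*W
X(-77, B(5, -5)) - 35091 = (-2 - 3*(-77)) - 35091 = (-2 + 231) - 35091 = 229 - 35091 = -34862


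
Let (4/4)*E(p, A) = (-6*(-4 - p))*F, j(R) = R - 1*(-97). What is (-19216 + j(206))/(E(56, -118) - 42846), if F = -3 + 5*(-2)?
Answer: 18913/47526 ≈ 0.39795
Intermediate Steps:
F = -13 (F = -3 - 10 = -13)
j(R) = 97 + R (j(R) = R + 97 = 97 + R)
E(p, A) = -312 - 78*p (E(p, A) = -6*(-4 - p)*(-13) = (24 + 6*p)*(-13) = -312 - 78*p)
(-19216 + j(206))/(E(56, -118) - 42846) = (-19216 + (97 + 206))/((-312 - 78*56) - 42846) = (-19216 + 303)/((-312 - 4368) - 42846) = -18913/(-4680 - 42846) = -18913/(-47526) = -18913*(-1/47526) = 18913/47526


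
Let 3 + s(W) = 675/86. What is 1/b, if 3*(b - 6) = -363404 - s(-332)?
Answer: -258/31251613 ≈ -8.2556e-6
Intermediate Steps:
s(W) = 417/86 (s(W) = -3 + 675/86 = 417/86)
b = -31251613/258 (b = 6 + (-363404 - 1*417/86)/3 = 6 + (-363404 - 417/86)/3 = 6 + (⅓)*(-31253161/86) = 6 - 31253161/258 = -31251613/258 ≈ -1.2113e+5)
1/b = 1/(-31251613/258) = -258/31251613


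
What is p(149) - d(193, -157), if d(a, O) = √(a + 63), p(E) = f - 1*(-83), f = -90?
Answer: -23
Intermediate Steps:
p(E) = -7 (p(E) = -90 - 1*(-83) = -90 + 83 = -7)
d(a, O) = √(63 + a)
p(149) - d(193, -157) = -7 - √(63 + 193) = -7 - √256 = -7 - 1*16 = -7 - 16 = -23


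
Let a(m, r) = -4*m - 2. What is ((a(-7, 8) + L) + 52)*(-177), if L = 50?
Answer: -22656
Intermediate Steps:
a(m, r) = -2 - 4*m
((a(-7, 8) + L) + 52)*(-177) = (((-2 - 4*(-7)) + 50) + 52)*(-177) = (((-2 + 28) + 50) + 52)*(-177) = ((26 + 50) + 52)*(-177) = (76 + 52)*(-177) = 128*(-177) = -22656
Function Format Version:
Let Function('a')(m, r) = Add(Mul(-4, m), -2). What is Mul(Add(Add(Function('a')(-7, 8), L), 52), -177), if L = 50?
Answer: -22656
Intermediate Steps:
Function('a')(m, r) = Add(-2, Mul(-4, m))
Mul(Add(Add(Function('a')(-7, 8), L), 52), -177) = Mul(Add(Add(Add(-2, Mul(-4, -7)), 50), 52), -177) = Mul(Add(Add(Add(-2, 28), 50), 52), -177) = Mul(Add(Add(26, 50), 52), -177) = Mul(Add(76, 52), -177) = Mul(128, -177) = -22656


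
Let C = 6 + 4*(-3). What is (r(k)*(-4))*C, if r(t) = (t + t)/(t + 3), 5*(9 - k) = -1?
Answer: 2208/61 ≈ 36.197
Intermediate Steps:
k = 46/5 (k = 9 - ⅕*(-1) = 9 + ⅕ = 46/5 ≈ 9.2000)
C = -6 (C = 6 - 12 = -6)
r(t) = 2*t/(3 + t) (r(t) = (2*t)/(3 + t) = 2*t/(3 + t))
(r(k)*(-4))*C = ((2*(46/5)/(3 + 46/5))*(-4))*(-6) = ((2*(46/5)/(61/5))*(-4))*(-6) = ((2*(46/5)*(5/61))*(-4))*(-6) = ((92/61)*(-4))*(-6) = -368/61*(-6) = 2208/61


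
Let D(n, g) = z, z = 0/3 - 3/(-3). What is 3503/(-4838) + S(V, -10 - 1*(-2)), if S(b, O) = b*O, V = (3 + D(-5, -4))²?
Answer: -622767/4838 ≈ -128.72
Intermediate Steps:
z = 1 (z = 0*(⅓) - 3*(-⅓) = 0 + 1 = 1)
D(n, g) = 1
V = 16 (V = (3 + 1)² = 4² = 16)
S(b, O) = O*b
3503/(-4838) + S(V, -10 - 1*(-2)) = 3503/(-4838) + (-10 - 1*(-2))*16 = 3503*(-1/4838) + (-10 + 2)*16 = -3503/4838 - 8*16 = -3503/4838 - 128 = -622767/4838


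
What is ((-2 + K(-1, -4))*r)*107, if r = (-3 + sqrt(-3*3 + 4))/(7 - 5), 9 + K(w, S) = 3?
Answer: 1284 - 428*I*sqrt(5) ≈ 1284.0 - 957.04*I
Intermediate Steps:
K(w, S) = -6 (K(w, S) = -9 + 3 = -6)
r = -3/2 + I*sqrt(5)/2 (r = (-3 + sqrt(-9 + 4))/2 = (-3 + sqrt(-5))*(1/2) = (-3 + I*sqrt(5))*(1/2) = -3/2 + I*sqrt(5)/2 ≈ -1.5 + 1.118*I)
((-2 + K(-1, -4))*r)*107 = ((-2 - 6)*(-3/2 + I*sqrt(5)/2))*107 = -8*(-3/2 + I*sqrt(5)/2)*107 = (12 - 4*I*sqrt(5))*107 = 1284 - 428*I*sqrt(5)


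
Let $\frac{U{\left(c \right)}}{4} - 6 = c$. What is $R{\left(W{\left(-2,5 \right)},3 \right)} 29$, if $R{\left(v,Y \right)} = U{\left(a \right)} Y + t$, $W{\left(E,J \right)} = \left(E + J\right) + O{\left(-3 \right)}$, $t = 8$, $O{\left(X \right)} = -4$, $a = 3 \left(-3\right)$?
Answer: $-812$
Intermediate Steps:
$a = -9$
$U{\left(c \right)} = 24 + 4 c$
$W{\left(E,J \right)} = -4 + E + J$ ($W{\left(E,J \right)} = \left(E + J\right) - 4 = -4 + E + J$)
$R{\left(v,Y \right)} = 8 - 12 Y$ ($R{\left(v,Y \right)} = \left(24 + 4 \left(-9\right)\right) Y + 8 = \left(24 - 36\right) Y + 8 = - 12 Y + 8 = 8 - 12 Y$)
$R{\left(W{\left(-2,5 \right)},3 \right)} 29 = \left(8 - 36\right) 29 = \left(-28\right) 29 = -812$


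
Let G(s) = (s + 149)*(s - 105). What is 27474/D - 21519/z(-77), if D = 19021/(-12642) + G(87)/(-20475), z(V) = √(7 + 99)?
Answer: -112881050100/5329393 - 21519*√106/106 ≈ -23271.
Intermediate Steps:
G(s) = (-105 + s)*(149 + s) (G(s) = (149 + s)*(-105 + s) = (-105 + s)*(149 + s))
z(V) = √106
D = -5329393/4108650 (D = 19021/(-12642) + (-15645 + 87² + 44*87)/(-20475) = 19021*(-1/12642) + (-15645 + 7569 + 3828)*(-1/20475) = -19021/12642 - 4248*(-1/20475) = -19021/12642 + 472/2275 = -5329393/4108650 ≈ -1.2971)
27474/D - 21519/z(-77) = 27474/(-5329393/4108650) - 21519*√106/106 = 27474*(-4108650/5329393) - 21519*√106/106 = -112881050100/5329393 - 21519*√106/106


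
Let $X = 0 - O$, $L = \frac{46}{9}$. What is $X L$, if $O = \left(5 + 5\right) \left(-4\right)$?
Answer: $\frac{1840}{9} \approx 204.44$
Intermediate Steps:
$O = -40$ ($O = 10 \left(-4\right) = -40$)
$L = \frac{46}{9}$ ($L = 46 \cdot \frac{1}{9} = \frac{46}{9} \approx 5.1111$)
$X = 40$ ($X = 0 - -40 = 0 + 40 = 40$)
$X L = 40 \cdot \frac{46}{9} = \frac{1840}{9}$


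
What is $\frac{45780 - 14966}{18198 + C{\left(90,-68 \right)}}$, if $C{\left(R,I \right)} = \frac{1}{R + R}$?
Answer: $\frac{5546520}{3275641} \approx 1.6933$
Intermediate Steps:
$C{\left(R,I \right)} = \frac{1}{2 R}$
$\frac{45780 - 14966}{18198 + C{\left(90,-68 \right)}} = \frac{45780 - 14966}{18198 + \frac{1}{2 \cdot 90}} = \frac{30814}{18198 + \frac{1}{2} \cdot \frac{1}{90}} = \frac{30814}{18198 + \frac{1}{180}} = \frac{30814}{\frac{3275641}{180}} = 30814 \cdot \frac{180}{3275641} = \frac{5546520}{3275641}$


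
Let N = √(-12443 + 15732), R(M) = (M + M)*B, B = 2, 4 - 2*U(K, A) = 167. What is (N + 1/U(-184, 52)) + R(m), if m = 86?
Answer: 56070/163 + √3289 ≈ 401.34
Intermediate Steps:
U(K, A) = -163/2 (U(K, A) = 2 - ½*167 = 2 - 167/2 = -163/2)
R(M) = 4*M (R(M) = (M + M)*2 = (2*M)*2 = 4*M)
N = √3289 ≈ 57.350
(N + 1/U(-184, 52)) + R(m) = (√3289 + 1/(-163/2)) + 4*86 = (√3289 - 2/163) + 344 = (-2/163 + √3289) + 344 = 56070/163 + √3289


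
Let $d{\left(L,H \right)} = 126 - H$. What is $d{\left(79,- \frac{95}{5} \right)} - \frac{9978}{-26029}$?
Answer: $\frac{3784183}{26029} \approx 145.38$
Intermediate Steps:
$d{\left(79,- \frac{95}{5} \right)} - \frac{9978}{-26029} = \left(126 - - \frac{95}{5}\right) - \frac{9978}{-26029} = \left(126 - \left(-95\right) \frac{1}{5}\right) - 9978 \left(- \frac{1}{26029}\right) = \left(126 - -19\right) - - \frac{9978}{26029} = \left(126 + 19\right) + \frac{9978}{26029} = 145 + \frac{9978}{26029} = \frac{3784183}{26029}$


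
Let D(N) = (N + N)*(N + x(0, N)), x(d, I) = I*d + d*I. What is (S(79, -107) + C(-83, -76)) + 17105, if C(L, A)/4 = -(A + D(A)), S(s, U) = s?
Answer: -28720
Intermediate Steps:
x(d, I) = 2*I*d (x(d, I) = I*d + I*d = 2*I*d)
D(N) = 2*N² (D(N) = (N + N)*(N + 2*N*0) = (2*N)*(N + 0) = (2*N)*N = 2*N²)
C(L, A) = -8*A² - 4*A (C(L, A) = 4*(-(A + 2*A²)) = 4*(-A - 2*A²) = -8*A² - 4*A)
(S(79, -107) + C(-83, -76)) + 17105 = (79 + 4*(-76)*(-1 - 2*(-76))) + 17105 = (79 + 4*(-76)*(-1 + 152)) + 17105 = (79 + 4*(-76)*151) + 17105 = (79 - 45904) + 17105 = -45825 + 17105 = -28720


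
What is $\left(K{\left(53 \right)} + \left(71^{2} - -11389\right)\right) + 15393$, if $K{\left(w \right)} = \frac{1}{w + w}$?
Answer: $\frac{3373239}{106} \approx 31823.0$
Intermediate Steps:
$K{\left(w \right)} = \frac{1}{2 w}$
$\left(K{\left(53 \right)} + \left(71^{2} - -11389\right)\right) + 15393 = \left(\frac{1}{2 \cdot 53} + \left(71^{2} - -11389\right)\right) + 15393 = \left(\frac{1}{2} \cdot \frac{1}{53} + \left(5041 + 11389\right)\right) + 15393 = \left(\frac{1}{106} + 16430\right) + 15393 = \frac{1741581}{106} + 15393 = \frac{3373239}{106}$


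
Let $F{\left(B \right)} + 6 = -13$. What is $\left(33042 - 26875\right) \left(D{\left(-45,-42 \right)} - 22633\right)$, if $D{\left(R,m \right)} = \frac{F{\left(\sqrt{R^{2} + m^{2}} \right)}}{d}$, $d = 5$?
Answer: $- \frac{698005728}{5} \approx -1.396 \cdot 10^{8}$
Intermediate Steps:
$F{\left(B \right)} = -19$ ($F{\left(B \right)} = -6 - 13 = -19$)
$D{\left(R,m \right)} = - \frac{19}{5}$
$\left(33042 - 26875\right) \left(D{\left(-45,-42 \right)} - 22633\right) = \left(33042 - 26875\right) \left(- \frac{19}{5} - 22633\right) = 6167 \left(- \frac{113184}{5}\right) = - \frac{698005728}{5}$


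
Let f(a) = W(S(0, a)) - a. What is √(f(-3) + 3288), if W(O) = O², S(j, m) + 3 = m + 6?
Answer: √3291 ≈ 57.367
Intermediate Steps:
S(j, m) = 3 + m (S(j, m) = -3 + (m + 6) = -3 + (6 + m) = 3 + m)
f(a) = (3 + a)² - a
√(f(-3) + 3288) = √(((3 - 3)² - 1*(-3)) + 3288) = √((0² + 3) + 3288) = √((0 + 3) + 3288) = √(3 + 3288) = √3291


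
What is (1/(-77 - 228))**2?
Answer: 1/93025 ≈ 1.0750e-5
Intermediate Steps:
(1/(-77 - 228))**2 = (1/(-305))**2 = (-1/305)**2 = 1/93025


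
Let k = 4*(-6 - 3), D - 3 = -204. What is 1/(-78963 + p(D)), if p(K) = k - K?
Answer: -1/78798 ≈ -1.2691e-5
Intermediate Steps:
D = -201 (D = 3 - 204 = -201)
k = -36 (k = 4*(-9) = -36)
p(K) = -36 - K
1/(-78963 + p(D)) = 1/(-78963 + (-36 - 1*(-201))) = 1/(-78963 + (-36 + 201)) = 1/(-78963 + 165) = 1/(-78798) = -1/78798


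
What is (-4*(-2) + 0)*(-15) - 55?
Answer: -175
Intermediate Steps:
(-4*(-2) + 0)*(-15) - 55 = (8 + 0)*(-15) - 55 = 8*(-15) - 55 = -120 - 55 = -175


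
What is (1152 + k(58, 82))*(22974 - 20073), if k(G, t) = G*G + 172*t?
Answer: 54016620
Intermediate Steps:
k(G, t) = G**2 + 172*t
(1152 + k(58, 82))*(22974 - 20073) = (1152 + (58**2 + 172*82))*(22974 - 20073) = (1152 + (3364 + 14104))*2901 = (1152 + 17468)*2901 = 18620*2901 = 54016620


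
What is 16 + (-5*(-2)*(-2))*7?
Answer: -124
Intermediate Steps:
16 + (-5*(-2)*(-2))*7 = 16 + (10*(-2))*7 = 16 - 20*7 = 16 - 140 = -124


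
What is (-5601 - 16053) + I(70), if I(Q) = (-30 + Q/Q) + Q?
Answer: -21613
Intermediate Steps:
I(Q) = -29 + Q (I(Q) = (-30 + 1) + Q = -29 + Q)
(-5601 - 16053) + I(70) = (-5601 - 16053) + (-29 + 70) = -21654 + 41 = -21613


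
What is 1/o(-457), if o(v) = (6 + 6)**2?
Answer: 1/144 ≈ 0.0069444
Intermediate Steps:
o(v) = 144 (o(v) = 12**2 = 144)
1/o(-457) = 1/144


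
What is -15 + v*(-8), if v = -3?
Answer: 9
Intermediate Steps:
-15 + v*(-8) = -15 - 3*(-8) = -15 + 24 = 9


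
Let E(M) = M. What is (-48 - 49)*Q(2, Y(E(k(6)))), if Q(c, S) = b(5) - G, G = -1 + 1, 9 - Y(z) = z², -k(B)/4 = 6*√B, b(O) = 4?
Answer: -388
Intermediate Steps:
k(B) = -24*√B
Y(z) = 9 - z²
G = 0
Q(c, S) = 4 (Q(c, S) = 4 - 1*0 = 4 + 0 = 4)
(-48 - 49)*Q(2, Y(E(k(6)))) = (-48 - 49)*4 = -97*4 = -388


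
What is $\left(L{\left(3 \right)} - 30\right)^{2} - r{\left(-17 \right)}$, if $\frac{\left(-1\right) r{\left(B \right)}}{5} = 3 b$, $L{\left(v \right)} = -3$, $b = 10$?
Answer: $1239$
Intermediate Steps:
$r{\left(B \right)} = -150$ ($r{\left(B \right)} = - 5 \cdot 3 \cdot 10 = \left(-5\right) 30 = -150$)
$\left(L{\left(3 \right)} - 30\right)^{2} - r{\left(-17 \right)} = \left(-3 - 30\right)^{2} - -150 = \left(-33\right)^{2} + 150 = 1089 + 150 = 1239$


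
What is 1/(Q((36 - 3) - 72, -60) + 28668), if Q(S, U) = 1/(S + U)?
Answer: 99/2838131 ≈ 3.4882e-5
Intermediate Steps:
1/(Q((36 - 3) - 72, -60) + 28668) = 1/(1/(((36 - 3) - 72) - 60) + 28668) = 1/(1/((33 - 72) - 60) + 28668) = 1/(1/(-39 - 60) + 28668) = 1/(1/(-99) + 28668) = 1/(-1/99 + 28668) = 1/(2838131/99) = 99/2838131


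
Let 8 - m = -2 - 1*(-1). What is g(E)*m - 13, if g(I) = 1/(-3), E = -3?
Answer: -16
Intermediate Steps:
g(I) = -⅓
m = 9 (m = 8 - (-2 - 1*(-1)) = 8 - (-2 + 1) = 8 - 1*(-1) = 8 + 1 = 9)
g(E)*m - 13 = -⅓*9 - 13 = -3 - 13 = -16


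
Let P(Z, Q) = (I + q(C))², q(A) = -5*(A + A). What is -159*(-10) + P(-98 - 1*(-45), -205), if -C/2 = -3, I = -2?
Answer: 5434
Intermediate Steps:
C = 6 (C = -2*(-3) = 6)
q(A) = -10*A
P(Z, Q) = 3844 (P(Z, Q) = (-2 - 10*6)² = (-2 - 60)² = (-62)² = 3844)
-159*(-10) + P(-98 - 1*(-45), -205) = -159*(-10) + 3844 = 1590 + 3844 = 5434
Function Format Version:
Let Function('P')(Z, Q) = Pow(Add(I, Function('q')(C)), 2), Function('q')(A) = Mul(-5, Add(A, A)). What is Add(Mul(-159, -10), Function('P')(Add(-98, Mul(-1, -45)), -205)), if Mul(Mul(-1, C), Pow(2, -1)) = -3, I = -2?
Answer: 5434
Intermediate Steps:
C = 6 (C = Mul(-2, -3) = 6)
Function('q')(A) = Mul(-10, A) (Function('q')(A) = Mul(-5, Mul(2, A)) = Mul(-10, A))
Function('P')(Z, Q) = 3844 (Function('P')(Z, Q) = Pow(Add(-2, Mul(-10, 6)), 2) = Pow(Add(-2, -60), 2) = Pow(-62, 2) = 3844)
Add(Mul(-159, -10), Function('P')(Add(-98, Mul(-1, -45)), -205)) = Add(Mul(-159, -10), 3844) = Add(1590, 3844) = 5434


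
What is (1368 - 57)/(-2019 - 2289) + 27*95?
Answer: 3682903/1436 ≈ 2564.7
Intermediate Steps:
(1368 - 57)/(-2019 - 2289) + 27*95 = 1311/(-4308) + 2565 = 1311*(-1/4308) + 2565 = -437/1436 + 2565 = 3682903/1436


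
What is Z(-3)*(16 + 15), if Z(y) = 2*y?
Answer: -186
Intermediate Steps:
Z(-3)*(16 + 15) = (2*(-3))*(16 + 15) = -6*31 = -186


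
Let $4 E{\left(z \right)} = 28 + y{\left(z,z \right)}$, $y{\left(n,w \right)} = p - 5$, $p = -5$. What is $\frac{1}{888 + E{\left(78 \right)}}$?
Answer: $\frac{2}{1785} \approx 0.0011204$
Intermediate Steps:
$y{\left(n,w \right)} = -10$ ($y{\left(n,w \right)} = -5 - 5 = -10$)
$E{\left(z \right)} = \frac{9}{2}$ ($E{\left(z \right)} = \frac{28 - 10}{4} = \frac{1}{4} \cdot 18 = \frac{9}{2}$)
$\frac{1}{888 + E{\left(78 \right)}} = \frac{1}{888 + \frac{9}{2}} = \frac{1}{\frac{1785}{2}} = \frac{2}{1785}$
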